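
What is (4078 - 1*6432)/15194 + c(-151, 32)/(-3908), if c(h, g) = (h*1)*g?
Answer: 75021/69367 ≈ 1.0815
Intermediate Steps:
c(h, g) = g*h (c(h, g) = h*g = g*h)
(4078 - 1*6432)/15194 + c(-151, 32)/(-3908) = (4078 - 1*6432)/15194 + (32*(-151))/(-3908) = (4078 - 6432)*(1/15194) - 4832*(-1/3908) = -2354*1/15194 + 1208/977 = -11/71 + 1208/977 = 75021/69367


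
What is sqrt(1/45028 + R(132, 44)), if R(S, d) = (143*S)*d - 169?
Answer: 3*sqrt(46766738084973)/22514 ≈ 911.25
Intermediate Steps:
R(S, d) = -169 + 143*S*d (R(S, d) = 143*S*d - 169 = -169 + 143*S*d)
sqrt(1/45028 + R(132, 44)) = sqrt(1/45028 + (-169 + 143*132*44)) = sqrt(1/45028 + (-169 + 830544)) = sqrt(1/45028 + 830375) = sqrt(37390125501/45028) = 3*sqrt(46766738084973)/22514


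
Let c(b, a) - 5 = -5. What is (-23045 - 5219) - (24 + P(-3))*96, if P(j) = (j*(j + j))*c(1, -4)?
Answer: -30568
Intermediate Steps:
c(b, a) = 0 (c(b, a) = 5 - 5 = 0)
P(j) = 0 (P(j) = (j*(j + j))*0 = (j*(2*j))*0 = (2*j²)*0 = 0)
(-23045 - 5219) - (24 + P(-3))*96 = (-23045 - 5219) - (24 + 0)*96 = -28264 - 24*96 = -28264 - 1*2304 = -28264 - 2304 = -30568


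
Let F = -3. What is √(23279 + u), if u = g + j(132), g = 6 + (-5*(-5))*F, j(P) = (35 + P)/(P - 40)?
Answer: √49116201/46 ≈ 152.35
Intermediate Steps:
j(P) = (35 + P)/(-40 + P)
g = -69 (g = 6 - 5*(-5)*(-3) = 6 + 25*(-3) = 6 - 75 = -69)
u = -6181/92 (u = -69 + (35 + 132)/(-40 + 132) = -69 + 167/92 = -6181/92 ≈ -67.185)
√(23279 + u) = √(23279 - 6181/92) = √(2135487/92) = √49116201/46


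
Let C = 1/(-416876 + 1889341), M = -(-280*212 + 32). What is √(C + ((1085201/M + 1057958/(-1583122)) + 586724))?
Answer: √4870825476699686639909544087999336935/2881229385362280 ≈ 765.99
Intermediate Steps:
M = 59328 (M = -(-59360 + 32) = -1*(-59328) = 59328)
C = 1/1472465 ≈ 6.7913e-7
√(C + ((1085201/M + 1057958/(-1583122)) + 586724)) = √(1/1472465 + ((1085201/59328 + 1057958/(-1583122)) + 586724)) = √(1/1472465 + ((1085201*(1/59328) + 1057958*(-1/1583122)) + 586724)) = √(1/1472465 + ((1085201/59328 - 528979/791561) + 586724)) = √(1/1472465 + (827619522649/46961731008 + 586724)) = √(1/1472465 + 27554402283460441/46961731008) = √(40572892958362539988073/69149505248694720) = √4870825476699686639909544087999336935/2881229385362280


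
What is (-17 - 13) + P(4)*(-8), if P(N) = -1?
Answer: -22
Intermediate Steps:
(-17 - 13) + P(4)*(-8) = (-17 - 13) - 1*(-8) = -30 + 8 = -22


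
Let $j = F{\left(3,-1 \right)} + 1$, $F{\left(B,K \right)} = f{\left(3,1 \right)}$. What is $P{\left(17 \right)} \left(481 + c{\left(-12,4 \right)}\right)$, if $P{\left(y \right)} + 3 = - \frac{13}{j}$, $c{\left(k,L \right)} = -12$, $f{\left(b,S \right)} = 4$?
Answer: $- \frac{13132}{5} \approx -2626.4$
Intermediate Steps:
$F{\left(B,K \right)} = 4$
$j = 5$ ($j = 4 + 1 = 5$)
$P{\left(y \right)} = - \frac{28}{5}$ ($P{\left(y \right)} = -3 - \frac{13}{5} = - \frac{28}{5}$)
$P{\left(17 \right)} \left(481 + c{\left(-12,4 \right)}\right) = - \frac{28 \left(481 - 12\right)}{5} = \left(- \frac{28}{5}\right) 469 = - \frac{13132}{5}$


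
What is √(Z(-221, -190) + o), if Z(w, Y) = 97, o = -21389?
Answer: 2*I*√5323 ≈ 145.92*I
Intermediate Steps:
√(Z(-221, -190) + o) = √(97 - 21389) = √(-21292) = 2*I*√5323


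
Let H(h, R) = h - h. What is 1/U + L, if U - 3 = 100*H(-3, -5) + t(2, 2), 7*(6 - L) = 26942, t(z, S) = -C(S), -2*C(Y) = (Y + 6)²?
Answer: -134499/35 ≈ -3842.8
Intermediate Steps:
C(Y) = -(6 + Y)²/2 (C(Y) = -(Y + 6)²/2 = -(6 + Y)²/2)
H(h, R) = 0
t(z, S) = (6 + S)²/2 (t(z, S) = -(-1)*(6 + S)²/2 = (6 + S)²/2)
L = -26900/7 (L = 6 - ⅐*26942 = 6 - 26942/7 = -26900/7 ≈ -3842.9)
U = 35 (U = 3 + (100*0 + (6 + 2)²/2) = 3 + (0 + (½)*8²) = 3 + (0 + (½)*64) = 3 + (0 + 32) = 3 + 32 = 35)
1/U + L = 1/35 - 26900/7 = -134499/35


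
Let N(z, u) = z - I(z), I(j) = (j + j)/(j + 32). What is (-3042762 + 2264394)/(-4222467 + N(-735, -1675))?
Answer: 45599392/247409373 ≈ 0.18431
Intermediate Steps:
I(j) = 2*j/(32 + j) (I(j) = (2*j)/(32 + j) = 2*j/(32 + j))
N(z, u) = z - 2*z/(32 + z)
(-3042762 + 2264394)/(-4222467 + N(-735, -1675)) = (-3042762 + 2264394)/(-4222467 - 735*(30 - 735)/(32 - 735)) = -778368/(-4222467 - 735*(-705)/(-703)) = -778368/(-4222467 - 735*(-1/703)*(-705)) = -778368/(-4222467 - 518175/703) = -778368/(-2968912476/703) = -778368*(-703/2968912476) = 45599392/247409373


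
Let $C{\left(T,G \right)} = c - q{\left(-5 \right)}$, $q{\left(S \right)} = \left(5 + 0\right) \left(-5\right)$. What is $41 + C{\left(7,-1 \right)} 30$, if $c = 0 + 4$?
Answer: $911$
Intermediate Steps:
$q{\left(S \right)} = -25$ ($q{\left(S \right)} = 5 \left(-5\right) = -25$)
$c = 4$
$C{\left(T,G \right)} = 29$ ($C{\left(T,G \right)} = 4 - -25 = 4 + 25 = 29$)
$41 + C{\left(7,-1 \right)} 30 = 41 + 29 \cdot 30 = 41 + 870 = 911$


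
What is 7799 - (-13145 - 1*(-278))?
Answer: 20666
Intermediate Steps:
7799 - (-13145 - 1*(-278)) = 7799 - (-13145 + 278) = 7799 - 1*(-12867) = 7799 + 12867 = 20666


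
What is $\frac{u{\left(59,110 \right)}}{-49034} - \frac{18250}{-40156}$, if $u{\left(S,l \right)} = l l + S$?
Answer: $\frac{50826712}{246126163} \approx 0.20651$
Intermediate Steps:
$u{\left(S,l \right)} = S + l^{2}$ ($u{\left(S,l \right)} = l^{2} + S = S + l^{2}$)
$\frac{u{\left(59,110 \right)}}{-49034} - \frac{18250}{-40156} = \frac{59 + 110^{2}}{-49034} - \frac{18250}{-40156} = \left(59 + 12100\right) \left(- \frac{1}{49034}\right) - - \frac{9125}{20078} = 12159 \left(- \frac{1}{49034}\right) + \frac{9125}{20078} = - \frac{12159}{49034} + \frac{9125}{20078} = \frac{50826712}{246126163}$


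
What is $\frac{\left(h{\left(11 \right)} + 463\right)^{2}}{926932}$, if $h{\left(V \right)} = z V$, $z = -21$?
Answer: $\frac{13456}{231733} \approx 0.058067$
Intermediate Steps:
$h{\left(V \right)} = - 21 V$
$\frac{\left(h{\left(11 \right)} + 463\right)^{2}}{926932} = \frac{\left(\left(-21\right) 11 + 463\right)^{2}}{926932} = \left(-231 + 463\right)^{2} \cdot \frac{1}{926932} = 232^{2} \cdot \frac{1}{926932} = 53824 \cdot \frac{1}{926932} = \frac{13456}{231733}$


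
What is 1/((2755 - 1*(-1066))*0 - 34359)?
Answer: -1/34359 ≈ -2.9104e-5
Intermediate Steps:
1/((2755 - 1*(-1066))*0 - 34359) = 1/((2755 + 1066)*0 - 34359) = 1/(3821*0 - 34359) = 1/(0 - 34359) = 1/(-34359) = -1/34359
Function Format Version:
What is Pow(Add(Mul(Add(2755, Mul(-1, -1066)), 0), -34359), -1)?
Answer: Rational(-1, 34359) ≈ -2.9104e-5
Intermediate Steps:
Pow(Add(Mul(Add(2755, Mul(-1, -1066)), 0), -34359), -1) = Pow(Add(Mul(Add(2755, 1066), 0), -34359), -1) = Pow(Add(Mul(3821, 0), -34359), -1) = Pow(Add(0, -34359), -1) = Pow(-34359, -1) = Rational(-1, 34359)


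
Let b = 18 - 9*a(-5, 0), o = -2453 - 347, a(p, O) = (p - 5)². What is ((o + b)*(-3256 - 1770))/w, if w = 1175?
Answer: 18505732/1175 ≈ 15750.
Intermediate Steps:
a(p, O) = (-5 + p)²
o = -2800
b = -882 (b = 18 - 9*(-5 - 5)² = 18 - 9*(-10)² = 18 - 9*100 = 18 - 900 = -882)
((o + b)*(-3256 - 1770))/w = ((-2800 - 882)*(-3256 - 1770))/1175 = -3682*(-5026)*(1/1175) = 18505732*(1/1175) = 18505732/1175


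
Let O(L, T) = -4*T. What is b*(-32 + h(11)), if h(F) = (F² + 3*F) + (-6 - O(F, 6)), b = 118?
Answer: 16520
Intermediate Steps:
h(F) = 18 + F² + 3*F (h(F) = (F² + 3*F) + (-6 - (-4)*6) = (F² + 3*F) + (-6 - 1*(-24)) = (F² + 3*F) + (-6 + 24) = (F² + 3*F) + 18 = 18 + F² + 3*F)
b*(-32 + h(11)) = 118*(-32 + (18 + 11² + 3*11)) = 118*(-32 + (18 + 121 + 33)) = 118*(-32 + 172) = 118*140 = 16520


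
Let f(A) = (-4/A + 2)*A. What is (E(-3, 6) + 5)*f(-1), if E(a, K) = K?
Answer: -66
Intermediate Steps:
f(A) = A*(2 - 4/A) (f(A) = (2 - 4/A)*A = A*(2 - 4/A))
(E(-3, 6) + 5)*f(-1) = (6 + 5)*(-4 + 2*(-1)) = 11*(-4 - 2) = 11*(-6) = -66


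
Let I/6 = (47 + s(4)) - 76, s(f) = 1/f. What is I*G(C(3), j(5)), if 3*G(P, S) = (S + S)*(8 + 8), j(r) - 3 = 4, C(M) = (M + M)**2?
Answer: -12880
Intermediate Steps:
C(M) = 4*M**2 (C(M) = (2*M)**2 = 4*M**2)
j(r) = 7 (j(r) = 3 + 4 = 7)
I = -345/2 (I = 6*((47 + 1/4) - 76) = 6*(189/4 - 76) = 6*(-115/4) = -345/2 ≈ -172.50)
G(P, S) = 32*S/3 (G(P, S) = ((S + S)*(8 + 8))/3 = ((2*S)*16)/3 = (32*S)/3 = 32*S/3)
I*G(C(3), j(5)) = -1840*7 = -345/2*224/3 = -12880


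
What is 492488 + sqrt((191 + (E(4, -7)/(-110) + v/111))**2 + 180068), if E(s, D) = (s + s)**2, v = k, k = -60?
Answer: 492488 + sqrt(895007836101)/2035 ≈ 4.9295e+5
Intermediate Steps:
v = -60
E(s, D) = 4*s**2 (E(s, D) = (2*s)**2 = 4*s**2)
492488 + sqrt((191 + (E(4, -7)/(-110) + v/111))**2 + 180068) = 492488 + sqrt((191 + ((4*4**2)/(-110) - 60/111))**2 + 180068) = 492488 + sqrt((191 + ((4*16)*(-1/110) - 60*1/111))**2 + 180068) = 492488 + sqrt((191 + (64*(-1/110) - 20/37))**2 + 180068) = 492488 + sqrt((191 + (-32/55 - 20/37))**2 + 180068) = 492488 + sqrt((191 - 2284/2035)**2 + 180068) = 492488 + sqrt((386401/2035)**2 + 180068) = 492488 + sqrt(149305732801/4141225 + 180068) = 492488 + sqrt(895007836101/4141225) = 492488 + sqrt(895007836101)/2035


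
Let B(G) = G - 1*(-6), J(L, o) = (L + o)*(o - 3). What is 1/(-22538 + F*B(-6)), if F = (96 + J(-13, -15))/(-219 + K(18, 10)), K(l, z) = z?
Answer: -1/22538 ≈ -4.4369e-5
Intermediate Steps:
J(L, o) = (-3 + o)*(L + o) (J(L, o) = (L + o)*(-3 + o) = (-3 + o)*(L + o))
B(G) = 6 + G (B(G) = G + 6 = 6 + G)
F = -600/209 (F = (96 + ((-15)² - 3*(-13) - 3*(-15) - 13*(-15)))/(-219 + 10) = (96 + (225 + 39 + 45 + 195))/(-209) = (96 + 504)*(-1/209) = 600*(-1/209) = -600/209 ≈ -2.8708)
1/(-22538 + F*B(-6)) = 1/(-22538 - 600*(6 - 6)/209) = 1/(-22538 - 600/209*0) = 1/(-22538 + 0) = 1/(-22538) = -1/22538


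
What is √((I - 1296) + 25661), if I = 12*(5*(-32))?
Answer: 67*√5 ≈ 149.82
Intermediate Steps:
I = -1920 (I = 12*(-160) = -1920)
√((I - 1296) + 25661) = √((-1920 - 1296) + 25661) = √(-3216 + 25661) = √22445 = 67*√5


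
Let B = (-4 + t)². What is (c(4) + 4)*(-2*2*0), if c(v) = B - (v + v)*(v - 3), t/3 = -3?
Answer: 0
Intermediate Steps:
t = -9 (t = 3*(-3) = -9)
B = 169 (B = (-4 - 9)² = (-13)² = 169)
c(v) = 169 - 2*v*(-3 + v) (c(v) = 169 - (v + v)*(v - 3) = 169 - 2*v*(-3 + v))
(c(4) + 4)*(-2*2*0) = ((169 - 2*4² + 6*4) + 4)*(-2*2*0) = ((169 - 2*16 + 24) + 4)*(-4*0) = ((169 - 32 + 24) + 4)*0 = (161 + 4)*0 = 165*0 = 0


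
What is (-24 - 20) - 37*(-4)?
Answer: 104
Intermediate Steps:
(-24 - 20) - 37*(-4) = -44 + 148 = 104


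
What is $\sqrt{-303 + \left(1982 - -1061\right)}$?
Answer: $2 \sqrt{685} \approx 52.345$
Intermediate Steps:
$\sqrt{-303 + \left(1982 - -1061\right)} = \sqrt{-303 + \left(1982 + 1061\right)} = \sqrt{-303 + 3043} = \sqrt{2740} = 2 \sqrt{685}$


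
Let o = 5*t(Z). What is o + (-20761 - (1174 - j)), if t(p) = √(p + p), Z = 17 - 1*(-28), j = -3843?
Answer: -25778 + 15*√10 ≈ -25731.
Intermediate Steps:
Z = 45 (Z = 17 + 28 = 45)
t(p) = √2*√p (t(p) = √(2*p) = √2*√p)
o = 15*√10 (o = 5*(√2*√45) = 5*(√2*(3*√5)) = 5*(3*√10) = 15*√10 ≈ 47.434)
o + (-20761 - (1174 - j)) = 15*√10 + (-20761 - (1174 - 1*(-3843))) = 15*√10 + (-20761 - (1174 + 3843)) = 15*√10 + (-20761 - 1*5017) = 15*√10 + (-20761 - 5017) = 15*√10 - 25778 = -25778 + 15*√10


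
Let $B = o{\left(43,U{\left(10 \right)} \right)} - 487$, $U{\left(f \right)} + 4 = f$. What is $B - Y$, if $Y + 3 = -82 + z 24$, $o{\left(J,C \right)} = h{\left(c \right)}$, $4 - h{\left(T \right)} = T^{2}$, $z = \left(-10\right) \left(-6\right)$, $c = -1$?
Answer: $-1839$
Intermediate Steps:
$U{\left(f \right)} = -4 + f$
$z = 60$
$h{\left(T \right)} = 4 - T^{2}$
$o{\left(J,C \right)} = 3$ ($o{\left(J,C \right)} = 4 - \left(-1\right)^{2} = 4 - 1 = 3$)
$Y = 1355$ ($Y = -3 + \left(-82 + 60 \cdot 24\right) = -3 + \left(-82 + 1440\right) = -3 + 1358 = 1355$)
$B = -484$ ($B = 3 - 487 = -484$)
$B - Y = -484 - 1355 = -1839$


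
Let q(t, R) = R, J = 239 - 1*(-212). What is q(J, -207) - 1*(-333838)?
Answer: 333631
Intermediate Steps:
J = 451 (J = 239 + 212 = 451)
q(J, -207) - 1*(-333838) = -207 - 1*(-333838) = -207 + 333838 = 333631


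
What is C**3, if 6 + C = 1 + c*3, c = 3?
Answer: 64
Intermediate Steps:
C = 4 (C = -6 + (1 + 3*3) = -6 + (1 + 9) = -6 + 10 = 4)
C**3 = 4**3 = 64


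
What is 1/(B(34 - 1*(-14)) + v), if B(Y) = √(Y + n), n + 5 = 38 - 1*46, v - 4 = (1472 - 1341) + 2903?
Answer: 434/1318487 - √35/9229409 ≈ 0.00032852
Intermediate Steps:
v = 3038 (v = 4 + ((1472 - 1341) + 2903) = 4 + (131 + 2903) = 4 + 3034 = 3038)
n = -13 (n = -5 + (38 - 1*46) = -5 + (38 - 46) = -5 - 8 = -13)
B(Y) = √(-13 + Y) (B(Y) = √(Y - 13) = √(-13 + Y))
1/(B(34 - 1*(-14)) + v) = 1/(√(-13 + (34 - 1*(-14))) + 3038) = 1/(√(-13 + (34 + 14)) + 3038) = 1/(√(-13 + 48) + 3038) = 1/(√35 + 3038) = 1/(3038 + √35)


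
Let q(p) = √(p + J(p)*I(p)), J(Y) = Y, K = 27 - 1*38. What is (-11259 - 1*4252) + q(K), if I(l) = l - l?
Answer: -15511 + I*√11 ≈ -15511.0 + 3.3166*I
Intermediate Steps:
K = -11 (K = 27 - 38 = -11)
I(l) = 0
q(p) = √p (q(p) = √(p + p*0) = √(p + 0) = √p)
(-11259 - 1*4252) + q(K) = (-11259 - 1*4252) + √(-11) = (-11259 - 4252) + I*√11 = -15511 + I*√11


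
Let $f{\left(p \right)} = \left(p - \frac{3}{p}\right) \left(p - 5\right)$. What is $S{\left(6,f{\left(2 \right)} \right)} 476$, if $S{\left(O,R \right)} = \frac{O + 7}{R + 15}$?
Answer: $\frac{12376}{27} \approx 458.37$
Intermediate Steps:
$f{\left(p \right)} = \left(-5 + p\right) \left(p - \frac{3}{p}\right)$ ($f{\left(p \right)} = \left(p - \frac{3}{p}\right) \left(-5 + p\right) = \left(-5 + p\right) \left(p - \frac{3}{p}\right)$)
$S{\left(O,R \right)} = \frac{7 + O}{15 + R}$
$S{\left(6,f{\left(2 \right)} \right)} 476 = \frac{7 + 6}{15 + \left(-3 + 2^{2} - 10 + \frac{15}{2}\right)} 476 = \frac{1}{15 + \left(-3 + 4 - 10 + 15 \cdot \frac{1}{2}\right)} 13 \cdot 476 = \frac{1}{15 + \left(-3 + 4 - 10 + \frac{15}{2}\right)} 13 \cdot 476 = \frac{1}{15 - \frac{3}{2}} \cdot 13 \cdot 476 = \frac{1}{\frac{27}{2}} \cdot 13 \cdot 476 = \frac{2}{27} \cdot 13 \cdot 476 = \frac{26}{27} \cdot 476 = \frac{12376}{27}$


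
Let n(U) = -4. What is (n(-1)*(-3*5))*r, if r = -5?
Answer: -300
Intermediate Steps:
(n(-1)*(-3*5))*r = -(-12)*5*(-5) = -4*(-15)*(-5) = 60*(-5) = -300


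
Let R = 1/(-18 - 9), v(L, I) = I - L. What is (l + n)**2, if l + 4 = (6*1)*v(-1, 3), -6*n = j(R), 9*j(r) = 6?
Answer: 32041/81 ≈ 395.57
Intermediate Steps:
R = -1/27 (R = 1/(-27) = -1/27 ≈ -0.037037)
j(r) = 2/3 (j(r) = (1/9)*6 = 2/3)
n = -1/9 (n = -1/6*2/3 = -1/9 ≈ -0.11111)
l = 20 (l = -4 + (6*1)*(3 - 1*(-1)) = -4 + 6*(3 + 1) = -4 + 6*4 = -4 + 24 = 20)
(l + n)**2 = (20 - 1/9)**2 = (179/9)**2 = 32041/81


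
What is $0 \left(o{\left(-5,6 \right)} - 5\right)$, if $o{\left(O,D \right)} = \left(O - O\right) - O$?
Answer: $0$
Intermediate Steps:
$o{\left(O,D \right)} = - O$ ($o{\left(O,D \right)} = 0 - O = - O$)
$0 \left(o{\left(-5,6 \right)} - 5\right) = 0 \left(\left(-1\right) \left(-5\right) - 5\right) = 0 \left(5 - 5\right) = 0 \cdot 0 = 0$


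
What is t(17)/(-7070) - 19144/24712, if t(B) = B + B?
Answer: -8511768/10919615 ≈ -0.77949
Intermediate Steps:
t(B) = 2*B
t(17)/(-7070) - 19144/24712 = (2*17)/(-7070) - 19144/24712 = 34*(-1/7070) - 19144*1/24712 = -17/3535 - 2393/3089 = -8511768/10919615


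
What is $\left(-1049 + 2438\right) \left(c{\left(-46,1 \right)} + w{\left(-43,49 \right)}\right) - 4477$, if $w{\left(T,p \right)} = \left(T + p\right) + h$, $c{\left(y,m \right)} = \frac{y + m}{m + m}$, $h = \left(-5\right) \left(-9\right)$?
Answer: $\frac{70219}{2} \approx 35110.0$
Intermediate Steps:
$h = 45$
$c{\left(y,m \right)} = \frac{m + y}{2 m}$
$w{\left(T,p \right)} = 45 + T + p$ ($w{\left(T,p \right)} = \left(T + p\right) + 45 = 45 + T + p$)
$\left(-1049 + 2438\right) \left(c{\left(-46,1 \right)} + w{\left(-43,49 \right)}\right) - 4477 = \left(-1049 + 2438\right) \left(\frac{1 - 46}{2 \cdot 1} + \left(45 - 43 + 49\right)\right) - 4477 = 1389 \left(\frac{1}{2} \cdot 1 \left(-45\right) + 51\right) - 4477 = 1389 \left(- \frac{45}{2} + 51\right) - 4477 = 1389 \cdot \frac{57}{2} - 4477 = \frac{79173}{2} - 4477 = \frac{70219}{2}$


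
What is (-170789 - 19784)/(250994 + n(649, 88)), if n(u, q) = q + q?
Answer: -190573/251170 ≈ -0.75874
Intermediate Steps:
n(u, q) = 2*q
(-170789 - 19784)/(250994 + n(649, 88)) = (-170789 - 19784)/(250994 + 2*88) = -190573/(250994 + 176) = -190573/251170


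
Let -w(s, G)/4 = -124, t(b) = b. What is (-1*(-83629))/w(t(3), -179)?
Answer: 83629/496 ≈ 168.61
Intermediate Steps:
w(s, G) = 496 (w(s, G) = -4*(-124) = 496)
(-1*(-83629))/w(t(3), -179) = -1*(-83629)/496 = 83629*(1/496) = 83629/496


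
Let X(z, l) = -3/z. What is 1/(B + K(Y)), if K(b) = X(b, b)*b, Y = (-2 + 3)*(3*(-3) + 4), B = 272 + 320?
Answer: 1/589 ≈ 0.0016978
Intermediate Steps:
B = 592
Y = -5 (Y = 1*(-9 + 4) = 1*(-5) = -5)
K(b) = -3 (K(b) = (-3/b)*b = -3)
1/(B + K(Y)) = 1/(592 - 3) = 1/589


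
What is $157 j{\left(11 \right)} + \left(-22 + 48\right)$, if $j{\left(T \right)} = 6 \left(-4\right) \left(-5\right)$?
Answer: $18866$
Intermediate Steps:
$j{\left(T \right)} = 120$ ($j{\left(T \right)} = \left(-24\right) \left(-5\right) = 120$)
$157 j{\left(11 \right)} + \left(-22 + 48\right) = 157 \cdot 120 + \left(-22 + 48\right) = 18840 + 26 = 18866$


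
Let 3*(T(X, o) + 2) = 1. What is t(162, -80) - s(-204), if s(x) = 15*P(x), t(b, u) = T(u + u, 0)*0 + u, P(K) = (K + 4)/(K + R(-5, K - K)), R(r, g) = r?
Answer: -19720/209 ≈ -94.354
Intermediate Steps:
T(X, o) = -5/3 (T(X, o) = -2 + (⅓)*1 = -2 + ⅓ = -5/3)
P(K) = (4 + K)/(-5 + K) (P(K) = (K + 4)/(K - 5) = (4 + K)/(-5 + K))
t(b, u) = u (t(b, u) = -5/3*0 + u = 0 + u = u)
s(x) = 15*(4 + x)/(-5 + x) (s(x) = 15*((4 + x)/(-5 + x)) = 15*(4 + x)/(-5 + x))
t(162, -80) - s(-204) = -80 - 15*(4 - 204)/(-5 - 204) = -80 - 15*(-200)/(-209) = -80 - 15*(-1)*(-200)/209 = -80 - 1*3000/209 = -80 - 3000/209 = -19720/209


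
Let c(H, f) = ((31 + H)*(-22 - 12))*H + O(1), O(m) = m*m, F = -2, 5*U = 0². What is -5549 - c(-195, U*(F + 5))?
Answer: 1081770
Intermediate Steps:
U = 0 (U = (⅕)*0² = (⅕)*0 = 0)
O(m) = m²
c(H, f) = 1 + H*(-1054 - 34*H) (c(H, f) = ((31 + H)*(-22 - 12))*H + 1² = ((31 + H)*(-34))*H + 1 = (-1054 - 34*H)*H + 1 = H*(-1054 - 34*H) + 1 = 1 + H*(-1054 - 34*H))
-5549 - c(-195, U*(F + 5)) = -5549 - (1 - 1054*(-195) - 34*(-195)²) = -5549 - (1 + 205530 - 34*38025) = -5549 - (1 + 205530 - 1292850) = -5549 - 1*(-1087319) = -5549 + 1087319 = 1081770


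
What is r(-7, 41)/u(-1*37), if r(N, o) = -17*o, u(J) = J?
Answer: 697/37 ≈ 18.838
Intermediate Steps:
r(-7, 41)/u(-1*37) = (-17*41)/((-1*37)) = -697/(-37) = -697*(-1/37) = 697/37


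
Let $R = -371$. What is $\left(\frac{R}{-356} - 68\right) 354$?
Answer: $- \frac{4219149}{178} \approx -23703.0$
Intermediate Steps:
$\left(\frac{R}{-356} - 68\right) 354 = \left(- \frac{371}{-356} - 68\right) 354 = \left(\left(-371\right) \left(- \frac{1}{356}\right) - 68\right) 354 = \left(\frac{371}{356} - 68\right) 354 = \left(- \frac{23837}{356}\right) 354 = - \frac{4219149}{178}$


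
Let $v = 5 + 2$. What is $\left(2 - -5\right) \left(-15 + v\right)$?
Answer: $-56$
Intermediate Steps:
$v = 7$
$\left(2 - -5\right) \left(-15 + v\right) = \left(2 - -5\right) \left(-15 + 7\right) = \left(2 + 5\right) \left(-8\right) = 7 \left(-8\right) = -56$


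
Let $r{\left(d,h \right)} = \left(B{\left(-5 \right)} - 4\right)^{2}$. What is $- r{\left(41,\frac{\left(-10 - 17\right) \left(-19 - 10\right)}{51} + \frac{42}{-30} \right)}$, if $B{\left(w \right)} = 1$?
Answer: $-9$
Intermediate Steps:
$r{\left(d,h \right)} = 9$ ($r{\left(d,h \right)} = \left(1 - 4\right)^{2} = \left(-3\right)^{2} = 9$)
$- r{\left(41,\frac{\left(-10 - 17\right) \left(-19 - 10\right)}{51} + \frac{42}{-30} \right)} = \left(-1\right) 9 = -9$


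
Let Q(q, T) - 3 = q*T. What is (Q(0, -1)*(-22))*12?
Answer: -792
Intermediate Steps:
Q(q, T) = 3 + T*q (Q(q, T) = 3 + q*T = 3 + T*q)
(Q(0, -1)*(-22))*12 = ((3 - 1*0)*(-22))*12 = ((3 + 0)*(-22))*12 = (3*(-22))*12 = -66*12 = -792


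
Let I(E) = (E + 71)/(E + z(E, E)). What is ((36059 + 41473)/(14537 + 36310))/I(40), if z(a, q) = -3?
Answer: 25844/50847 ≈ 0.50827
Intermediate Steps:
I(E) = (71 + E)/(-3 + E) (I(E) = (E + 71)/(E - 3) = (71 + E)/(-3 + E))
((36059 + 41473)/(14537 + 36310))/I(40) = ((36059 + 41473)/(14537 + 36310))/(((71 + 40)/(-3 + 40))) = (77532/50847)/((111/37)) = (77532*(1/50847))/(((1/37)*111)) = (25844/16949)/3 = (25844/16949)*(⅓) = 25844/50847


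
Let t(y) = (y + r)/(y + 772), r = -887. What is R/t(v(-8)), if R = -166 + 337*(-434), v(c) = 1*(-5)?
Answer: 28076802/223 ≈ 1.2591e+5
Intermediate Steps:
v(c) = -5
t(y) = (-887 + y)/(772 + y) (t(y) = (y - 887)/(y + 772) = (-887 + y)/(772 + y))
R = -146424 (R = -166 - 146258 = -146424)
R/t(v(-8)) = -146424*(772 - 5)/(-887 - 5) = -146424/(-892/767) = -146424*(-767/892) = 28076802/223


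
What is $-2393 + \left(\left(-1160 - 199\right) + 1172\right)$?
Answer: $-2580$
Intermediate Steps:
$-2393 + \left(\left(-1160 - 199\right) + 1172\right) = -2393 + \left(-1359 + 1172\right) = -2393 - 187 = -2580$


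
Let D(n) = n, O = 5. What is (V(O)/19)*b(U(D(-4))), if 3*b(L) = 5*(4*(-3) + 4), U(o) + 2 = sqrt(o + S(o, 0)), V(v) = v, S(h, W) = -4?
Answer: -200/57 ≈ -3.5088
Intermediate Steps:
U(o) = -2 + sqrt(-4 + o) (U(o) = -2 + sqrt(o - 4) = -2 + sqrt(-4 + o))
b(L) = -40/3 (b(L) = (5*(4*(-3) + 4))/3 = (5*(-12 + 4))/3 = (5*(-8))/3 = (1/3)*(-40) = -40/3)
(V(O)/19)*b(U(D(-4))) = (5/19)*(-40/3) = -200/57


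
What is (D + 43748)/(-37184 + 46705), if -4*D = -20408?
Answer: 48850/9521 ≈ 5.1308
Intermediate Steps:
D = 5102 (D = -¼*(-20408) = 5102)
(D + 43748)/(-37184 + 46705) = (5102 + 43748)/(-37184 + 46705) = 48850/9521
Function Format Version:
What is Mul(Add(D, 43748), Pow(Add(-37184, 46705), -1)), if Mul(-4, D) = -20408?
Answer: Rational(48850, 9521) ≈ 5.1308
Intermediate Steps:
D = 5102 (D = Mul(Rational(-1, 4), -20408) = 5102)
Mul(Add(D, 43748), Pow(Add(-37184, 46705), -1)) = Mul(Add(5102, 43748), Pow(Add(-37184, 46705), -1)) = Mul(48850, Pow(9521, -1)) = Mul(48850, Rational(1, 9521)) = Rational(48850, 9521)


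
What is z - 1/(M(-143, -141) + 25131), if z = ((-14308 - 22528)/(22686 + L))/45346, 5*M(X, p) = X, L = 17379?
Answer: -6853648741/114014315722440 ≈ -6.0112e-5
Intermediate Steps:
M(X, p) = X/5
z = -18418/908393745 (z = ((-14308 - 22528)/(22686 + 17379))/45346 = -36836/40065*(1/45346) = -36836*1/40065*(1/45346) = -36836/40065*1/45346 = -18418/908393745 ≈ -2.0275e-5)
z - 1/(M(-143, -141) + 25131) = -18418/908393745 - 1/((⅕)*(-143) + 25131) = -18418/908393745 - 1/(-143/5 + 25131) = -18418/908393745 - 1/125512/5 = -18418/908393745 - 1*5/125512 = -18418/908393745 - 5/125512 = -6853648741/114014315722440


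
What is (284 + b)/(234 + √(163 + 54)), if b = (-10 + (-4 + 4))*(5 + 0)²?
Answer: 7956/54539 - 34*√217/54539 ≈ 0.13669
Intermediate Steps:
b = -250 (b = (-10 + 0)*5² = -10*25 = -250)
(284 + b)/(234 + √(163 + 54)) = (284 - 250)/(234 + √(163 + 54)) = 34/(234 + √217)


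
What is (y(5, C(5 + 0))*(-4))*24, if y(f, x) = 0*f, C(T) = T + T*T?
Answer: 0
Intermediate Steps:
C(T) = T + T**2
y(f, x) = 0
(y(5, C(5 + 0))*(-4))*24 = (0*(-4))*24 = 0*24 = 0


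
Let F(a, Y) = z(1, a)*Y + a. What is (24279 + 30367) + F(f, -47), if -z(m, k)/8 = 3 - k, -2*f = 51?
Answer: 130673/2 ≈ 65337.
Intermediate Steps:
f = -51/2 (f = -½*51 = -51/2 ≈ -25.500)
z(m, k) = -24 + 8*k (z(m, k) = -8*(3 - k) = -24 + 8*k)
F(a, Y) = a + Y*(-24 + 8*a) (F(a, Y) = (-24 + 8*a)*Y + a = Y*(-24 + 8*a) + a = a + Y*(-24 + 8*a))
(24279 + 30367) + F(f, -47) = (24279 + 30367) + (-51/2 + 8*(-47)*(-3 - 51/2)) = 54646 + (-51/2 + 8*(-47)*(-57/2)) = 54646 + (-51/2 + 10716) = 54646 + 21381/2 = 130673/2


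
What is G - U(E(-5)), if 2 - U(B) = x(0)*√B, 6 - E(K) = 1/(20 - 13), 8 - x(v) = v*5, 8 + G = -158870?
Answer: -158880 + 8*√287/7 ≈ -1.5886e+5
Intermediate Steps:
G = -158878 (G = -8 - 158870 = -158878)
x(v) = 8 - 5*v (x(v) = 8 - v*5 = 8 - 5*v)
E(K) = 41/7 (E(K) = 6 - 1/(20 - 13) = 6 - 1/7 = 6 - 1*⅐ = 6 - ⅐ = 41/7)
U(B) = 2 - 8*√B (U(B) = 2 - (8 - 5*0)*√B = 2 - (8 + 0)*√B = 2 - 8*√B)
G - U(E(-5)) = -158878 - (2 - 8*√287/7) = -158878 + (-2 + 8*√287/7) = -158880 + 8*√287/7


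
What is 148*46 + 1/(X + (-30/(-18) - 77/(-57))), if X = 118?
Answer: 46961641/6898 ≈ 6808.0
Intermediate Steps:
148*46 + 1/(X + (-30/(-18) - 77/(-57))) = 148*46 + 1/(118 + (-30/(-18) - 77/(-57))) = 6808 + 1/(118 + (-30*(-1/18) - 77*(-1/57))) = 6808 + 1/(118 + (5/3 + 77/57)) = 6808 + 1/(118 + 172/57) = 6808 + 1/(6898/57) = 6808 + 57/6898 = 46961641/6898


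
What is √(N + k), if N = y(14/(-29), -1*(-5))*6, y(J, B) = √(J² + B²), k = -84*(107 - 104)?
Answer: √(-211932 + 174*√21221)/29 ≈ 14.895*I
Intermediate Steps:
k = -252 (k = -84*3 = -252)
y(J, B) = √(B² + J²)
N = 6*√21221/29 (N = √((-1*(-5))² + (14/(-29))²)*6 = √(5² + (14*(-1/29))²)*6 = √(25 + (-14/29)²)*6 = √(25 + 196/841)*6 = √(21221/841)*6 = (√21221/29)*6 = 6*√21221/29 ≈ 30.139)
√(N + k) = √(6*√21221/29 - 252) = √(-252 + 6*√21221/29)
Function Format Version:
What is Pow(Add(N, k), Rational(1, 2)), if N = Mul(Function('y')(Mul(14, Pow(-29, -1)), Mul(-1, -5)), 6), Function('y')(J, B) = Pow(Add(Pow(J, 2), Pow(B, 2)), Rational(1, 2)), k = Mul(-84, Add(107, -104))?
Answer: Mul(Rational(1, 29), Pow(Add(-211932, Mul(174, Pow(21221, Rational(1, 2)))), Rational(1, 2))) ≈ Mul(14.895, I)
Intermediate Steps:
k = -252 (k = Mul(-84, 3) = -252)
Function('y')(J, B) = Pow(Add(Pow(B, 2), Pow(J, 2)), Rational(1, 2))
N = Mul(Rational(6, 29), Pow(21221, Rational(1, 2))) (N = Mul(Pow(Add(Pow(Mul(-1, -5), 2), Pow(Mul(14, Pow(-29, -1)), 2)), Rational(1, 2)), 6) = Mul(Pow(Add(Pow(5, 2), Pow(Mul(14, Rational(-1, 29)), 2)), Rational(1, 2)), 6) = Mul(Pow(Add(25, Pow(Rational(-14, 29), 2)), Rational(1, 2)), 6) = Mul(Pow(Add(25, Rational(196, 841)), Rational(1, 2)), 6) = Mul(Pow(Rational(21221, 841), Rational(1, 2)), 6) = Mul(Mul(Rational(1, 29), Pow(21221, Rational(1, 2))), 6) = Mul(Rational(6, 29), Pow(21221, Rational(1, 2))) ≈ 30.139)
Pow(Add(N, k), Rational(1, 2)) = Pow(Add(Mul(Rational(6, 29), Pow(21221, Rational(1, 2))), -252), Rational(1, 2)) = Pow(Add(-252, Mul(Rational(6, 29), Pow(21221, Rational(1, 2)))), Rational(1, 2))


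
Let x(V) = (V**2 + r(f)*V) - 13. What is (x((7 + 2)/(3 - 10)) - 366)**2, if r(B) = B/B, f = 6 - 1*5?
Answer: 344213809/2401 ≈ 1.4336e+5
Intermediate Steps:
f = 1 (f = 6 - 5 = 1)
r(B) = 1
x(V) = -13 + V + V**2 (x(V) = (V**2 + 1*V) - 13 = (V**2 + V) - 13 = (V + V**2) - 13 = -13 + V + V**2)
(x((7 + 2)/(3 - 10)) - 366)**2 = ((-13 + (7 + 2)/(3 - 10) + ((7 + 2)/(3 - 10))**2) - 366)**2 = ((-13 + 9/(-7) + (9/(-7))**2) - 366)**2 = ((-13 + 9*(-1/7) + (9*(-1/7))**2) - 366)**2 = ((-13 - 9/7 + (-9/7)**2) - 366)**2 = ((-13 - 9/7 + 81/49) - 366)**2 = (-619/49 - 366)**2 = (-18553/49)**2 = 344213809/2401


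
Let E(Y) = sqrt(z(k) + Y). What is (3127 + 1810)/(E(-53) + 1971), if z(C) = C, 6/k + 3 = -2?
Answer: 48654135/19424476 - 4937*I*sqrt(1355)/19424476 ≈ 2.5048 - 0.0093559*I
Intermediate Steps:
k = -6/5 (k = 6/(-3 - 2) = 6/(-5) = 6*(-1/5) = -6/5 ≈ -1.2000)
E(Y) = sqrt(-6/5 + Y)
(3127 + 1810)/(E(-53) + 1971) = (3127 + 1810)/(sqrt(-30 + 25*(-53))/5 + 1971) = 4937/(sqrt(-30 - 1325)/5 + 1971) = 4937/(sqrt(-1355)/5 + 1971) = 4937/((I*sqrt(1355))/5 + 1971) = 4937/(I*sqrt(1355)/5 + 1971) = 4937/(1971 + I*sqrt(1355)/5)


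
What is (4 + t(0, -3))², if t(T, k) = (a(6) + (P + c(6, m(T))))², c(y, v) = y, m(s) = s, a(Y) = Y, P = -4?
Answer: 4624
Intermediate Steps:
t(T, k) = 64 (t(T, k) = (6 + (-4 + 6))² = (6 + 2)² = 8² = 64)
(4 + t(0, -3))² = (4 + 64)² = 68² = 4624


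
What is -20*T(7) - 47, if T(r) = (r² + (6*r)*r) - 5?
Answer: -6807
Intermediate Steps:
T(r) = -5 + 7*r² (T(r) = (r² + 6*r²) - 5 = 7*r² - 5 = -5 + 7*r²)
-20*T(7) - 47 = -20*(-5 + 7*7²) - 47 = -20*(-5 + 7*49) - 47 = -20*(-5 + 343) - 47 = -20*338 - 47 = -6760 - 47 = -6807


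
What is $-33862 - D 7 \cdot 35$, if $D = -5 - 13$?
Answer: $-29452$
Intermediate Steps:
$D = -18$
$-33862 - D 7 \cdot 35 = -33862 - \left(-18\right) 7 \cdot 35 = -33862 - \left(-126\right) 35 = -33862 - -4410 = -33862 + 4410 = -29452$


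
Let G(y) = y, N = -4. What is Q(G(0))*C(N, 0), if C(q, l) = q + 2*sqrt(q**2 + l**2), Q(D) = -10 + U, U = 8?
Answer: -8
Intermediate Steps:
Q(D) = -2 (Q(D) = -10 + 8 = -2)
C(q, l) = q + 2*sqrt(l**2 + q**2)
Q(G(0))*C(N, 0) = -2*(-4 + 2*sqrt(0**2 + (-4)**2)) = -2*(-4 + 2*sqrt(0 + 16)) = -2*(-4 + 2*sqrt(16)) = -2*(-4 + 2*4) = -2*(-4 + 8) = -2*4 = -8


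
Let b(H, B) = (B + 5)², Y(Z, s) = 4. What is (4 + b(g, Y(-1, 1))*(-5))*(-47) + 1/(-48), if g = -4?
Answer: 904655/48 ≈ 18847.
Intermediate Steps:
b(H, B) = (5 + B)²
(4 + b(g, Y(-1, 1))*(-5))*(-47) + 1/(-48) = (4 + (5 + 4)²*(-5))*(-47) + 1/(-48) = (4 + 9²*(-5))*(-47) - 1/48 = (4 + 81*(-5))*(-47) - 1/48 = (4 - 405)*(-47) - 1/48 = -401*(-47) - 1/48 = 18847 - 1/48 = 904655/48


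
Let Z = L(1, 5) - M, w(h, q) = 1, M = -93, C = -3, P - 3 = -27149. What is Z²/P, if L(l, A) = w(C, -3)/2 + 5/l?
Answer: -38809/108584 ≈ -0.35741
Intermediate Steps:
P = -27146 (P = 3 - 27149 = -27146)
L(l, A) = ½ + 5/l (L(l, A) = 1/2 + 5/l = 1*(½) + 5/l = ½ + 5/l)
Z = 197/2 (Z = (½)*(10 + 1)/1 - 1*(-93) = (½)*1*11 + 93 = 11/2 + 93 = 197/2 ≈ 98.500)
Z²/P = (197/2)²/(-27146) = (38809/4)*(-1/27146) = -38809/108584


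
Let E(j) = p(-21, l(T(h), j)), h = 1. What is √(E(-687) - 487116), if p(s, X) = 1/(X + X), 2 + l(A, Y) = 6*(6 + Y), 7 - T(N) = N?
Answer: I*√2035139473087/2044 ≈ 697.94*I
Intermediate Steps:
T(N) = 7 - N
l(A, Y) = 34 + 6*Y (l(A, Y) = -2 + 6*(6 + Y) = -2 + (36 + 6*Y) = 34 + 6*Y)
p(s, X) = 1/(2*X)
E(j) = 1/(2*(34 + 6*j))
√(E(-687) - 487116) = √(1/(4*(17 + 3*(-687))) - 487116) = √(1/(4*(17 - 2061)) - 487116) = √((¼)/(-2044) - 487116) = √((¼)*(-1/2044) - 487116) = √(-1/8176 - 487116) = √(-3982660417/8176) = I*√2035139473087/2044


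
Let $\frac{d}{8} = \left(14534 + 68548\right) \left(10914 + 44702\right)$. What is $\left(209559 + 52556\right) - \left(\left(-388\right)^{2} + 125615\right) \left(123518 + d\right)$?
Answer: $-10208391860628511$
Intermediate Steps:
$d = 36965508096$ ($d = 8 \left(14534 + 68548\right) \left(10914 + 44702\right) = 8 \cdot 83082 \cdot 55616 = 8 \cdot 4620688512 = 36965508096$)
$\left(209559 + 52556\right) - \left(\left(-388\right)^{2} + 125615\right) \left(123518 + d\right) = \left(209559 + 52556\right) - \left(\left(-388\right)^{2} + 125615\right) \left(123518 + 36965508096\right) = 262115 - \left(150544 + 125615\right) 36965631614 = 262115 - 276159 \cdot 36965631614 = 262115 - 10208391860890626 = -10208391860628511$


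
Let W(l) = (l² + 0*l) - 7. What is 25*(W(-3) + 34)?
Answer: 900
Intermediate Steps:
W(l) = -7 + l² (W(l) = (l² + 0) - 7 = l² - 7 = -7 + l²)
25*(W(-3) + 34) = 25*((-7 + (-3)²) + 34) = 25*((-7 + 9) + 34) = 25*(2 + 34) = 25*36 = 900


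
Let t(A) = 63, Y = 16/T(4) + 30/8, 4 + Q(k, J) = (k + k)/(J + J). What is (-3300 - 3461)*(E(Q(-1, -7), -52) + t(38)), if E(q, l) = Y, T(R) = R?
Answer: -1913363/4 ≈ -4.7834e+5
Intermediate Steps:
Q(k, J) = -4 + k/J (Q(k, J) = -4 + (k + k)/(J + J) = -4 + (2*k)/((2*J)) = -4 + (2*k)*(1/(2*J)) = -4 + k/J)
Y = 31/4 (Y = 16/4 + 30/8 = 16*(1/4) + 30*(1/8) = 4 + 15/4 = 31/4 ≈ 7.7500)
E(q, l) = 31/4
(-3300 - 3461)*(E(Q(-1, -7), -52) + t(38)) = (-3300 - 3461)*(31/4 + 63) = -6761*283/4 = -1913363/4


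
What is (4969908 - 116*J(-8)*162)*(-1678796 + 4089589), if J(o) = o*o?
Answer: 9081987605460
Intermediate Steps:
J(o) = o²
(4969908 - 116*J(-8)*162)*(-1678796 + 4089589) = (4969908 - 116*(-8)²*162)*(-1678796 + 4089589) = (4969908 - 116*64*162)*2410793 = (4969908 - 7424*162)*2410793 = (4969908 - 1202688)*2410793 = 3767220*2410793 = 9081987605460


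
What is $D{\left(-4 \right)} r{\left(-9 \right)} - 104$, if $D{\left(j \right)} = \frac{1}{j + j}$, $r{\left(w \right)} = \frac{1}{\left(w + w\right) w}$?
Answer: $- \frac{134785}{1296} \approx -104.0$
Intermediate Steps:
$r{\left(w \right)} = \frac{1}{2 w^{2}}$ ($r{\left(w \right)} = \frac{1}{2 w w} = \frac{\frac{1}{2} \frac{1}{w}}{w} = \frac{1}{2 w^{2}}$)
$D{\left(j \right)} = \frac{1}{2 j}$
$D{\left(-4 \right)} r{\left(-9 \right)} - 104 = \frac{1}{2 \left(-4\right)} \frac{1}{2 \cdot 81} - 104 = \frac{1}{2} \left(- \frac{1}{4}\right) \frac{1}{2} \cdot \frac{1}{81} - 104 = \left(- \frac{1}{8}\right) \frac{1}{162} - 104 = - \frac{1}{1296} - 104 = - \frac{134785}{1296}$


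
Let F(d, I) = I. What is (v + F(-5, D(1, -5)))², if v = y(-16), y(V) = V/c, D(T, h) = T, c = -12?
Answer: 49/9 ≈ 5.4444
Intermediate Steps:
y(V) = -V/12 (y(V) = V/(-12) = V*(-1/12) = -V/12)
v = 4/3 (v = -1/12*(-16) = 4/3 ≈ 1.3333)
(v + F(-5, D(1, -5)))² = (4/3 + 1)² = (7/3)² = 49/9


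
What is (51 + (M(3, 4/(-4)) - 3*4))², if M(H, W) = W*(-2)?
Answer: 1681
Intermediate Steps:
M(H, W) = -2*W
(51 + (M(3, 4/(-4)) - 3*4))² = (51 + (-8/(-4) - 3*4))² = (51 + (-8*(-1)/4 - 12))² = (51 + (-2*(-1) - 12))² = (51 + (2 - 12))² = (51 - 10)² = 41² = 1681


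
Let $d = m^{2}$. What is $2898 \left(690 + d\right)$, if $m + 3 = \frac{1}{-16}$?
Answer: $\frac{259430409}{128} \approx 2.0268 \cdot 10^{6}$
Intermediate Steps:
$m = - \frac{49}{16}$ ($m = -3 + \frac{1}{-16} = -3 - \frac{1}{16} = - \frac{49}{16} \approx -3.0625$)
$d = \frac{2401}{256}$ ($d = \left(- \frac{49}{16}\right)^{2} = \frac{2401}{256} \approx 9.3789$)
$2898 \left(690 + d\right) = 2898 \left(690 + \frac{2401}{256}\right) = 2898 \cdot \frac{179041}{256} = \frac{259430409}{128}$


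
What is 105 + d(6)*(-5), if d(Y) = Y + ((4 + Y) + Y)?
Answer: -5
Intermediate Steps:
d(Y) = 4 + 3*Y (d(Y) = Y + (4 + 2*Y) = 4 + 3*Y)
105 + d(6)*(-5) = 105 + (4 + 3*6)*(-5) = 105 + (4 + 18)*(-5) = 105 + 22*(-5) = 105 - 110 = -5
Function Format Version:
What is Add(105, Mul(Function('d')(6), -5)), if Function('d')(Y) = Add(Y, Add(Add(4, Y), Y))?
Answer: -5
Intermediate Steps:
Function('d')(Y) = Add(4, Mul(3, Y)) (Function('d')(Y) = Add(Y, Add(4, Mul(2, Y))) = Add(4, Mul(3, Y)))
Add(105, Mul(Function('d')(6), -5)) = Add(105, Mul(Add(4, Mul(3, 6)), -5)) = Add(105, Mul(Add(4, 18), -5)) = Add(105, Mul(22, -5)) = Add(105, -110) = -5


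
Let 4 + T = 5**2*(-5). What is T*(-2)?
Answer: 258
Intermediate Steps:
T = -129 (T = -4 + 5**2*(-5) = -4 + 25*(-5) = -4 - 125 = -129)
T*(-2) = -129*(-2) = 258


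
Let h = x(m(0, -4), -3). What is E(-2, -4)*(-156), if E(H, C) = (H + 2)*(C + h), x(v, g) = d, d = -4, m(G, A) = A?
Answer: 0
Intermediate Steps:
x(v, g) = -4
h = -4
E(H, C) = (-4 + C)*(2 + H) (E(H, C) = (H + 2)*(C - 4) = (2 + H)*(-4 + C) = (-4 + C)*(2 + H))
E(-2, -4)*(-156) = (-8 - 4*(-2) + 2*(-4) - 4*(-2))*(-156) = (-8 + 8 - 8 + 8)*(-156) = 0*(-156) = 0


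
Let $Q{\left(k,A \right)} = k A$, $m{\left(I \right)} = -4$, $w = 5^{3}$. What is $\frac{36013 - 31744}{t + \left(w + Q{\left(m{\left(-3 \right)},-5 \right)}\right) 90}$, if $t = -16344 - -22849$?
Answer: $\frac{4269}{19555} \approx 0.21831$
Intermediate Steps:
$t = 6505$ ($t = -16344 + 22849 = 6505$)
$w = 125$
$Q{\left(k,A \right)} = A k$
$\frac{36013 - 31744}{t + \left(w + Q{\left(m{\left(-3 \right)},-5 \right)}\right) 90} = \frac{36013 - 31744}{6505 + \left(125 - -20\right) 90} = \frac{4269}{6505 + \left(125 + 20\right) 90} = \frac{4269}{6505 + 145 \cdot 90} = \frac{4269}{6505 + 13050} = \frac{4269}{19555}$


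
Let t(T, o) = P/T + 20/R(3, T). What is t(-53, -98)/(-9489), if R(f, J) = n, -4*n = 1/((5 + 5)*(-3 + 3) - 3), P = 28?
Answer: -12692/502917 ≈ -0.025237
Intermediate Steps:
n = 1/12 (n = -1/(4*((5 + 5)*(-3 + 3) - 3)) = -1/(4*(10*0 - 3)) = -1/(4*(0 - 3)) = -¼/(-3) = -¼*(-⅓) = 1/12 ≈ 0.083333)
R(f, J) = 1/12
t(T, o) = 240 + 28/T (t(T, o) = 28/T + 20/(1/12) = 28/T + 20*12 = 28/T + 240 = 240 + 28/T)
t(-53, -98)/(-9489) = (240 + 28/(-53))/(-9489) = (240 + 28*(-1/53))*(-1/9489) = (240 - 28/53)*(-1/9489) = (12692/53)*(-1/9489) = -12692/502917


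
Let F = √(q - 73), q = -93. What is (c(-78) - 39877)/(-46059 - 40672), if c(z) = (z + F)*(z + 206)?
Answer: 49861/86731 - 128*I*√166/86731 ≈ 0.57489 - 0.019015*I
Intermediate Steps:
F = I*√166 (F = √(-93 - 73) = √(-166) = I*√166 ≈ 12.884*I)
c(z) = (206 + z)*(z + I*√166) (c(z) = (z + I*√166)*(z + 206) = (z + I*√166)*(206 + z) = (206 + z)*(z + I*√166))
(c(-78) - 39877)/(-46059 - 40672) = (((-78)² + 206*(-78) + 206*I*√166 + I*(-78)*√166) - 39877)/(-46059 - 40672) = ((6084 - 16068 + 206*I*√166 - 78*I*√166) - 39877)/(-86731) = ((-9984 + 128*I*√166) - 39877)*(-1/86731) = (-49861 + 128*I*√166)*(-1/86731) = 49861/86731 - 128*I*√166/86731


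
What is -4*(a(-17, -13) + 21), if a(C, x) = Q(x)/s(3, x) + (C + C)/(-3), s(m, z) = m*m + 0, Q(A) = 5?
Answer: -1184/9 ≈ -131.56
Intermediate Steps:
s(m, z) = m**2 (s(m, z) = m**2 + 0 = m**2)
a(C, x) = 5/9 - 2*C/3 (a(C, x) = 5/(3**2) + (C + C)/(-3) = 5/9 + (2*C)*(-1/3) = 5*(1/9) - 2*C/3 = 5/9 - 2*C/3)
-4*(a(-17, -13) + 21) = -4*((5/9 - 2/3*(-17)) + 21) = -4*((5/9 + 34/3) + 21) = -4*(107/9 + 21) = -4*296/9 = -1184/9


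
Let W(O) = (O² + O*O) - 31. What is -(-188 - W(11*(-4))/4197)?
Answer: 792877/4197 ≈ 188.92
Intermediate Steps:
W(O) = -31 + 2*O² (W(O) = (O² + O²) - 31 = 2*O² - 31 = -31 + 2*O²)
-(-188 - W(11*(-4))/4197) = -(-188 - (-31 + 2*(11*(-4))²)/4197) = -(-188 - (-31 + 2*(-44)²)/4197) = -(-188 - (-31 + 2*1936)/4197) = -(-188 - (-31 + 3872)/4197) = -(-188 - 3841/4197) = -1*(-792877/4197) = 792877/4197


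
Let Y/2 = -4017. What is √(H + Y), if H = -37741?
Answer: 5*I*√1831 ≈ 213.95*I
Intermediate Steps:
Y = -8034 (Y = 2*(-4017) = -8034)
√(H + Y) = √(-37741 - 8034) = √(-45775) = 5*I*√1831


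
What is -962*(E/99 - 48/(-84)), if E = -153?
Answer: 72150/77 ≈ 937.01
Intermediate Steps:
-962*(E/99 - 48/(-84)) = -962*(-153/99 - 48/(-84)) = -962*(-153*1/99 - 48*(-1/84)) = -962*(-17/11 + 4/7) = -962*(-75/77) = 72150/77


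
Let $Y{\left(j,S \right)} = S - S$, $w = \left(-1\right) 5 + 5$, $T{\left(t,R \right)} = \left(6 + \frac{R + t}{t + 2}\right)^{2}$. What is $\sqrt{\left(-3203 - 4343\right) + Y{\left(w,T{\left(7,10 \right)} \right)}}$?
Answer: $7 i \sqrt{154} \approx 86.868 i$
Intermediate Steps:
$T{\left(t,R \right)} = \left(6 + \frac{R + t}{2 + t}\right)^{2}$
$w = 0$ ($w = -5 + 5 = 0$)
$Y{\left(j,S \right)} = 0$
$\sqrt{\left(-3203 - 4343\right) + Y{\left(w,T{\left(7,10 \right)} \right)}} = \sqrt{\left(-3203 - 4343\right) + 0} = \sqrt{-7546 + 0} = \sqrt{-7546} = 7 i \sqrt{154}$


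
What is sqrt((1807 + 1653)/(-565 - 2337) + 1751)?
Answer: sqrt(3684046921)/1451 ≈ 41.831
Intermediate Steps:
sqrt((1807 + 1653)/(-565 - 2337) + 1751) = sqrt(3460/(-2902) + 1751) = sqrt(3460*(-1/2902) + 1751) = sqrt(-1730/1451 + 1751) = sqrt(2538971/1451) = sqrt(3684046921)/1451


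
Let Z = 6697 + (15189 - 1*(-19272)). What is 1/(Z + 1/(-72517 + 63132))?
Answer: 9385/386267829 ≈ 2.4297e-5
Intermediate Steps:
Z = 41158 (Z = 6697 + (15189 + 19272) = 6697 + 34461 = 41158)
1/(Z + 1/(-72517 + 63132)) = 1/(41158 + 1/(-72517 + 63132)) = 1/(41158 + 1/(-9385)) = 1/(41158 - 1/9385) = 1/(386267829/9385) = 9385/386267829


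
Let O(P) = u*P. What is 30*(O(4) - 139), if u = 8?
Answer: -3210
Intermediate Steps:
O(P) = 8*P
30*(O(4) - 139) = 30*(8*4 - 139) = 30*(32 - 139) = 30*(-107) = -3210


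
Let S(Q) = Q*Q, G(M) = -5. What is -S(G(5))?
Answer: -25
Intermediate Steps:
S(Q) = Q**2
-S(G(5)) = -1*(-5)**2 = -1*25 = -25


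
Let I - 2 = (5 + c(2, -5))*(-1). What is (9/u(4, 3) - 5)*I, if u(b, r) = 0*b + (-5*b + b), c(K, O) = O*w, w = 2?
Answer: -623/16 ≈ -38.938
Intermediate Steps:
c(K, O) = 2*O (c(K, O) = O*2 = 2*O)
I = 7 (I = 2 + (5 + 2*(-5))*(-1) = 2 + (5 - 10)*(-1) = 2 - 5*(-1) = 2 + 5 = 7)
u(b, r) = -4*b (u(b, r) = 0 - 4*b = -4*b)
(9/u(4, 3) - 5)*I = (9/((-4*4)) - 5)*7 = (9/(-16) - 5)*7 = (9*(-1/16) - 5)*7 = (-9/16 - 5)*7 = -89/16*7 = -623/16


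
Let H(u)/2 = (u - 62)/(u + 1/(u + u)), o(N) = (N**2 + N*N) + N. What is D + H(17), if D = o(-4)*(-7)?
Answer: -38848/193 ≈ -201.28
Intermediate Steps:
o(N) = N + 2*N**2 (o(N) = (N**2 + N**2) + N = 2*N**2 + N = N + 2*N**2)
D = -196 (D = -4*(1 + 2*(-4))*(-7) = -4*(1 - 8)*(-7) = -4*(-7)*(-7) = 28*(-7) = -196)
H(u) = 2*(-62 + u)/(u + 1/(2*u)) (H(u) = 2*((u - 62)/(u + 1/(u + u))) = 2*((-62 + u)/(u + 1/(2*u))) = 2*(-62 + u)/(u + 1/(2*u)))
D + H(17) = -196 + 4*17*(-62 + 17)/(1 + 2*17**2) = -196 + 4*17*(-45)/(1 + 2*289) = -196 + 4*17*(-45)/(1 + 578) = -196 + 4*17*(-45)/579 = -196 + 4*17*(1/579)*(-45) = -196 - 1020/193 = -38848/193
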